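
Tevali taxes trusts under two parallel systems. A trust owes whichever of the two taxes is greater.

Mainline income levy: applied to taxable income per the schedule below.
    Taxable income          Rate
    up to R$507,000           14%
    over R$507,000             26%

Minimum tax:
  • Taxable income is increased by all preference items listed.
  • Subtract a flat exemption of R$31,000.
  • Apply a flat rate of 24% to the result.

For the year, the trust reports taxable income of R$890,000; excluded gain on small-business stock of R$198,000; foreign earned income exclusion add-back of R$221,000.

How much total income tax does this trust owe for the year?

R$306,720

Minimum tax:
  Adjusted income: R$890,000 + R$198,000 + R$221,000 = R$1,309,000
  Less exemption R$31,000 → base R$1,278,000
  R$1,278,000 × 24% = R$306,720

Mainline income levy:
  R$507,000 × 14% = R$70,980
  R$383,000 × 26% = R$99,580
  → R$170,560

R$306,720 > R$170,560, so the minimum tax is the binding amount.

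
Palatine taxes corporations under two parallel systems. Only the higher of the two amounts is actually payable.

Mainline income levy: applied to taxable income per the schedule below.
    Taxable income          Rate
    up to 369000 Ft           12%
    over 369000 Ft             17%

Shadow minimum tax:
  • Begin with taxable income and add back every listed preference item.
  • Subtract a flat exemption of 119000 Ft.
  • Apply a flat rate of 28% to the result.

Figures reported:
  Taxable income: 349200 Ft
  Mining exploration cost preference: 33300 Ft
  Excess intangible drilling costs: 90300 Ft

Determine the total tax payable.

99064 Ft

Shadow minimum tax:
  Adjusted income: 349200 Ft + 33300 Ft + 90300 Ft = 472800 Ft
  Less exemption 119000 Ft → base 353800 Ft
  353800 Ft × 28% = 99064 Ft

Mainline income levy:
  349200 Ft × 12% = 41904 Ft

99064 Ft > 41904 Ft, so the shadow minimum tax is the binding amount.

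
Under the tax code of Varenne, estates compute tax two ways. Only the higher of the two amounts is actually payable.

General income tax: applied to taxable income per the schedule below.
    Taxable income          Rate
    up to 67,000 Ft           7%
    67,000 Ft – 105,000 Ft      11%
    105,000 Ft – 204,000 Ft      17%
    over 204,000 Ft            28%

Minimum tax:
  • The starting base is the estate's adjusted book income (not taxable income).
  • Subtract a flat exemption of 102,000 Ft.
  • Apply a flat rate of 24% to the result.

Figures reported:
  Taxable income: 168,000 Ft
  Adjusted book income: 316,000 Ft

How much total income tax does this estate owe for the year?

51,360 Ft

Minimum tax:
  Base (adjusted book income): 316,000 Ft
  Less exemption 102,000 Ft → base 214,000 Ft
  214,000 Ft × 24% = 51,360 Ft

General income tax:
  67,000 Ft × 7% = 4,690 Ft
  38,000 Ft × 11% = 4,180 Ft
  63,000 Ft × 17% = 10,710 Ft
  → 19,580 Ft

51,360 Ft > 19,580 Ft, so the minimum tax is the binding amount.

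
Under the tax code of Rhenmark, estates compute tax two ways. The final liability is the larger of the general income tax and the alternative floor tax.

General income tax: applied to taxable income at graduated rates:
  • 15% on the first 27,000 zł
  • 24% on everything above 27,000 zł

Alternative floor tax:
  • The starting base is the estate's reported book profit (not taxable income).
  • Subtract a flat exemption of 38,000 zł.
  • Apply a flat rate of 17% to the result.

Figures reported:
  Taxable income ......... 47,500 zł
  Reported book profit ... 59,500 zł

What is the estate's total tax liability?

General income tax:
  27,000 zł × 15% = 4,050 zł
  20,500 zł × 24% = 4,920 zł
  → 8,970 zł

Alternative floor tax:
  Base (reported book profit): 59,500 zł
  Less exemption 38,000 zł → base 21,500 zł
  21,500 zł × 17% = 3,655 zł

8,970 zł > 3,655 zł, so the general income tax governs.

8,970 zł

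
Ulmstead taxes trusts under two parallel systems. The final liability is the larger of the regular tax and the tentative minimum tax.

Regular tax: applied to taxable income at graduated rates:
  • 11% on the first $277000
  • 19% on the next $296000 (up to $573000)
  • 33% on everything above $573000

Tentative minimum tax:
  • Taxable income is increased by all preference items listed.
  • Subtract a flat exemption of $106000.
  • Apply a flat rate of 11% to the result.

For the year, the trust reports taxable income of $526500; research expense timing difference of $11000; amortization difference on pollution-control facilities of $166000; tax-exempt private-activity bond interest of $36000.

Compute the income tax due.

$77875

Regular tax:
  $277000 × 11% = $30470
  $249500 × 19% = $47405
  → $77875

Tentative minimum tax:
  Adjusted income: $526500 + $11000 + $166000 + $36000 = $739500
  Less exemption $106000 → base $633500
  $633500 × 11% = $69685

$77875 > $69685, so the regular tax governs.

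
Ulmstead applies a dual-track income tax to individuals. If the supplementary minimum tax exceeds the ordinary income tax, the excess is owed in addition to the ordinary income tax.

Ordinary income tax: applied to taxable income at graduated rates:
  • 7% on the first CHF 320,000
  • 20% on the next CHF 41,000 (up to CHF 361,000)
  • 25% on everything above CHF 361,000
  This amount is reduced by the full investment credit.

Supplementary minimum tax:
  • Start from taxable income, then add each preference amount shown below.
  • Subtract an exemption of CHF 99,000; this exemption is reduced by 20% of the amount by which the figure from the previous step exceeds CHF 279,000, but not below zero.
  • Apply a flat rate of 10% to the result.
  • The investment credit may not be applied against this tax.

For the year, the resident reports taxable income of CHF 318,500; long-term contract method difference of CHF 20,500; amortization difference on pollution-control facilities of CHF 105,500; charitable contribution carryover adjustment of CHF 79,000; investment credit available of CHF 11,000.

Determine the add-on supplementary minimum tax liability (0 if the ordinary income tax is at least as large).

Supplementary minimum tax:
  Adjusted income: CHF 318,500 + CHF 20,500 + CHF 105,500 + CHF 79,000 = CHF 523,500
  Exemption: CHF 99,000 − 20% × (CHF 523,500 − CHF 279,000) = CHF 99,000 − CHF 48,900 = CHF 50,100
  Base: CHF 523,500 − CHF 50,100 = CHF 473,400
  CHF 473,400 × 10% = CHF 47,340

Ordinary income tax:
  CHF 318,500 × 7% = CHF 22,295
  Less investment credit CHF 11,000 → CHF 11,295

Excess of supplementary minimum tax over ordinary income tax: CHF 47,340 − CHF 11,295 = CHF 36,045.

CHF 36,045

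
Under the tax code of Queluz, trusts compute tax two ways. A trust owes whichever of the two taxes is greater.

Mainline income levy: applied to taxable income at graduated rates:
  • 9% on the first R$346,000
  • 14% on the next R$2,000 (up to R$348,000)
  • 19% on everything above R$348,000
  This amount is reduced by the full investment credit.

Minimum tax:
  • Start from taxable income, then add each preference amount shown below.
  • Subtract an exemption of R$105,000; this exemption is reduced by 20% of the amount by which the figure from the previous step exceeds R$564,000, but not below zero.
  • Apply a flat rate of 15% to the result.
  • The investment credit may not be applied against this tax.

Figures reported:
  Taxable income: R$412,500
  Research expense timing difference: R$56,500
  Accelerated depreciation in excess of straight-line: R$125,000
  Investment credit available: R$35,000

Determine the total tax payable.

R$74,250

Minimum tax:
  Adjusted income: R$412,500 + R$56,500 + R$125,000 = R$594,000
  Exemption: R$105,000 − 20% × (R$594,000 − R$564,000) = R$105,000 − R$6,000 = R$99,000
  Base: R$594,000 − R$99,000 = R$495,000
  R$495,000 × 15% = R$74,250

Mainline income levy:
  R$346,000 × 9% = R$31,140
  R$2,000 × 14% = R$280
  R$64,500 × 19% = R$12,255
  → R$43,675
  Less investment credit R$35,000 → R$8,675

R$74,250 > R$8,675, so the minimum tax is the binding amount.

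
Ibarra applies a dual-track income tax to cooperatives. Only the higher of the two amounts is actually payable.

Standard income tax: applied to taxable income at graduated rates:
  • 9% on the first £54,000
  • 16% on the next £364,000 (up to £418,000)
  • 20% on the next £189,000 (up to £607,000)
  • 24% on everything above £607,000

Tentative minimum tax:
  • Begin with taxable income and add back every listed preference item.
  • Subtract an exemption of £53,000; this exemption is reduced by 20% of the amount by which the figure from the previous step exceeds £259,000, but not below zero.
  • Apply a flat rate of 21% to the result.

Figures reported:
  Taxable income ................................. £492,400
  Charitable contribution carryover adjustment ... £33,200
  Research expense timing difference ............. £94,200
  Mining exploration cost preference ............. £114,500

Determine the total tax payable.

£154,203

Standard income tax:
  £54,000 × 9% = £4,860
  £364,000 × 16% = £58,240
  £74,400 × 20% = £14,880
  → £77,980

Tentative minimum tax:
  Adjusted income: £492,400 + £33,200 + £94,200 + £114,500 = £734,300
  Exemption: 20% × (£734,300 − £259,000) = £95,060 ≥ £53,000, so the exemption is fully phased out
  Base: £734,300 − £0 = £734,300
  £734,300 × 21% = £154,203

£154,203 > £77,980, so the tentative minimum tax is the binding amount.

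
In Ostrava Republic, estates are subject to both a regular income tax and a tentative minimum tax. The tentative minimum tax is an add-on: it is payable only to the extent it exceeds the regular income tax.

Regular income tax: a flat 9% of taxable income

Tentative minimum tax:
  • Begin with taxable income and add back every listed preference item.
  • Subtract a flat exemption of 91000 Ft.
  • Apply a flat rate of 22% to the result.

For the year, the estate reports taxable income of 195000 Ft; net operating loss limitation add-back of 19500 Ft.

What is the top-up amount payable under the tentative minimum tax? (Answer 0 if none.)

Tentative minimum tax:
  Adjusted income: 195000 Ft + 19500 Ft = 214500 Ft
  Less exemption 91000 Ft → base 123500 Ft
  123500 Ft × 22% = 27170 Ft

Regular income tax:
  195000 Ft × 9% = 17550 Ft

Excess of tentative minimum tax over regular income tax: 27170 Ft − 17550 Ft = 9620 Ft.

9620 Ft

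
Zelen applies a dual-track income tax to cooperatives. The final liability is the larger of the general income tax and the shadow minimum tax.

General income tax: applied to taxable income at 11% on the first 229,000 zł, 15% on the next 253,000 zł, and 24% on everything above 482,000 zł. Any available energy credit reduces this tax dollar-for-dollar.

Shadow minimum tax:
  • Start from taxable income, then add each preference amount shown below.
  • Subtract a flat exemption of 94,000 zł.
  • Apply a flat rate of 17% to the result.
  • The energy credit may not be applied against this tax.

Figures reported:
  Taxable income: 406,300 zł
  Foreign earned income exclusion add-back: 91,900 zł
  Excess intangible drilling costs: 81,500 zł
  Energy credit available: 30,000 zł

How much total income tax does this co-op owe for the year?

82,569 zł

General income tax:
  229,000 zł × 11% = 25,190 zł
  177,300 zł × 15% = 26,595 zł
  → 51,785 zł
  Less energy credit 30,000 zł → 21,785 zł

Shadow minimum tax:
  Adjusted income: 406,300 zł + 91,900 zł + 81,500 zł = 579,700 zł
  Less exemption 94,000 zł → base 485,700 zł
  485,700 zł × 17% = 82,569 zł

82,569 zł > 21,785 zł, so the shadow minimum tax is the binding amount.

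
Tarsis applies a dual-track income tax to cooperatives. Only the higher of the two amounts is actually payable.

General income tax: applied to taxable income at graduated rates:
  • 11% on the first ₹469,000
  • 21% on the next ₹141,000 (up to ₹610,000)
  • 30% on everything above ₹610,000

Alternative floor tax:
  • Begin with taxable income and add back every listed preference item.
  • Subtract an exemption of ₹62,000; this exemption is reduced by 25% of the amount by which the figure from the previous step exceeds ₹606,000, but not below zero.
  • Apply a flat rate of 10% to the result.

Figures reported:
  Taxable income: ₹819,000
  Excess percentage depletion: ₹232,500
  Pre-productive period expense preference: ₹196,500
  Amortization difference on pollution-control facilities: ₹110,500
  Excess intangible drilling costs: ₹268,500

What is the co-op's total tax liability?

₹162,700

Alternative floor tax:
  Adjusted income: ₹819,000 + ₹232,500 + ₹196,500 + ₹110,500 + ₹268,500 = ₹1,627,000
  Exemption: 25% × (₹1,627,000 − ₹606,000) = ₹255,250 ≥ ₹62,000, so the exemption is fully phased out
  Base: ₹1,627,000 − ₹0 = ₹1,627,000
  ₹1,627,000 × 10% = ₹162,700

General income tax:
  ₹469,000 × 11% = ₹51,590
  ₹141,000 × 21% = ₹29,610
  ₹209,000 × 30% = ₹62,700
  → ₹143,900

₹162,700 > ₹143,900, so the alternative floor tax is the binding amount.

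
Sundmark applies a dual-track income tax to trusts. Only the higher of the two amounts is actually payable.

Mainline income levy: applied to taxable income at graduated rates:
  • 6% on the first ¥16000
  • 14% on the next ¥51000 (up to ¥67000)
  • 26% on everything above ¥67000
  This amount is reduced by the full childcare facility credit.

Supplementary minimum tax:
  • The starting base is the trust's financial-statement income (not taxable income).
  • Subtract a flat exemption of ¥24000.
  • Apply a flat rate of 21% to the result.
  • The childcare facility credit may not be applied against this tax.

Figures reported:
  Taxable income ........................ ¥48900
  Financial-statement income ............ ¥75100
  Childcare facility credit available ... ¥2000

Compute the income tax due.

Mainline income levy:
  ¥16000 × 6% = ¥960
  ¥32900 × 14% = ¥4606
  → ¥5566
  Less childcare facility credit ¥2000 → ¥3566

Supplementary minimum tax:
  Base (financial-statement income): ¥75100
  Less exemption ¥24000 → base ¥51100
  ¥51100 × 21% = ¥10731

¥10731 > ¥3566, so the supplementary minimum tax is the binding amount.

¥10731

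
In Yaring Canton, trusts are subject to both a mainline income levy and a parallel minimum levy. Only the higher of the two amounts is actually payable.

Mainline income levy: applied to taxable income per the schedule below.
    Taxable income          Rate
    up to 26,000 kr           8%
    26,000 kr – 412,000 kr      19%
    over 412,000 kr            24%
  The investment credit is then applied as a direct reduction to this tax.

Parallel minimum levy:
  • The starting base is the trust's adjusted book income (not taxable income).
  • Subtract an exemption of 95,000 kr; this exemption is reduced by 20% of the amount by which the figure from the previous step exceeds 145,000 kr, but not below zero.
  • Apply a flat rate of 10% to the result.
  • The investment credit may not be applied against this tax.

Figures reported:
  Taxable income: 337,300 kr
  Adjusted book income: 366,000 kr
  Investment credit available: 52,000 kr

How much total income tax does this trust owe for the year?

31,520 kr

Mainline income levy:
  26,000 kr × 8% = 2,080 kr
  311,300 kr × 19% = 59,147 kr
  → 61,227 kr
  Less investment credit 52,000 kr → 9,227 kr

Parallel minimum levy:
  Base (adjusted book income): 366,000 kr
  Exemption: 95,000 kr − 20% × (366,000 kr − 145,000 kr) = 95,000 kr − 44,200 kr = 50,800 kr
  Base: 366,000 kr − 50,800 kr = 315,200 kr
  315,200 kr × 10% = 31,520 kr

31,520 kr > 9,227 kr, so the parallel minimum levy is the binding amount.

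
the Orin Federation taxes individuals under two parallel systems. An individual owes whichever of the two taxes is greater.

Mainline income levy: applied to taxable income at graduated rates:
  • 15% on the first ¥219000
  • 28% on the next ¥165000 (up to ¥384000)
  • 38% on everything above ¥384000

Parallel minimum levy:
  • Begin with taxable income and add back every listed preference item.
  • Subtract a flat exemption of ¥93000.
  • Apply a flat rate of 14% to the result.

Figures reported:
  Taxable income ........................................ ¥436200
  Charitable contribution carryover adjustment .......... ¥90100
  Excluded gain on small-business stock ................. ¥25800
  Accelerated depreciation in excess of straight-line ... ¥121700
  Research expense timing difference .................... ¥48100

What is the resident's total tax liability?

Parallel minimum levy:
  Adjusted income: ¥436200 + ¥90100 + ¥25800 + ¥121700 + ¥48100 = ¥721900
  Less exemption ¥93000 → base ¥628900
  ¥628900 × 14% = ¥88046

Mainline income levy:
  ¥219000 × 15% = ¥32850
  ¥165000 × 28% = ¥46200
  ¥52200 × 38% = ¥19836
  → ¥98886

¥98886 > ¥88046, so the mainline income levy governs.

¥98886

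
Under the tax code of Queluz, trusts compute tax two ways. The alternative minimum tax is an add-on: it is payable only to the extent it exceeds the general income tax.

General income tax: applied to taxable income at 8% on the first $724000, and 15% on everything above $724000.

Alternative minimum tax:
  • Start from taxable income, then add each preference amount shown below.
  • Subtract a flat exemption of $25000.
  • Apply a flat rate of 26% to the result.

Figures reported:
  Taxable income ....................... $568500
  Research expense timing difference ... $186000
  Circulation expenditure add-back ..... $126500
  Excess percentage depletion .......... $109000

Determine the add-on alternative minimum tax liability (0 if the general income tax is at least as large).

Alternative minimum tax:
  Adjusted income: $568500 + $186000 + $126500 + $109000 = $990000
  Less exemption $25000 → base $965000
  $965000 × 26% = $250900

General income tax:
  $568500 × 8% = $45480

Excess of alternative minimum tax over general income tax: $250900 − $45480 = $205420.

$205420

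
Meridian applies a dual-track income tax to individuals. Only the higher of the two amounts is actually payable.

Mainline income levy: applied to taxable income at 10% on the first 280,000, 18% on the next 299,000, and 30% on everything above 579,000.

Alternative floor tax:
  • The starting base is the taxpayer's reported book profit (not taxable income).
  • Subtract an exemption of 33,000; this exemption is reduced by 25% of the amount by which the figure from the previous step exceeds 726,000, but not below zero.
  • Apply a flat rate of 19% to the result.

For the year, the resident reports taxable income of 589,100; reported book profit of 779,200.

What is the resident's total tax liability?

144,305

Mainline income levy:
  280,000 × 10% = 28,000
  299,000 × 18% = 53,820
  10,100 × 30% = 3,030
  → 84,850

Alternative floor tax:
  Base (reported book profit): 779,200
  Exemption: 33,000 − 25% × (779,200 − 726,000) = 33,000 − 13,300 = 19,700
  Base: 779,200 − 19,700 = 759,500
  759,500 × 19% = 144,305

144,305 > 84,850, so the alternative floor tax is the binding amount.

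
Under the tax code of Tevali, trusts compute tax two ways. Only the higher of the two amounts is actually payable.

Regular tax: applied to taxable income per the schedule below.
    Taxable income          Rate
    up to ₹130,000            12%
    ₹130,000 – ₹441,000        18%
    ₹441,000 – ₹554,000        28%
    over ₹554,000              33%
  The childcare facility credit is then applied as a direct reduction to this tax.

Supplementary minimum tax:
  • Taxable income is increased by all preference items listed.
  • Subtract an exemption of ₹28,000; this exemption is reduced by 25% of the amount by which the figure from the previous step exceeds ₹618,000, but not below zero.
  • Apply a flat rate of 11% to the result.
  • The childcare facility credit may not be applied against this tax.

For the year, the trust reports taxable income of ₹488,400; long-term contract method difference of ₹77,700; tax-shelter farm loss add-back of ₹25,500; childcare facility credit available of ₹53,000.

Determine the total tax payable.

Regular tax:
  ₹130,000 × 12% = ₹15,600
  ₹311,000 × 18% = ₹55,980
  ₹47,400 × 28% = ₹13,272
  → ₹84,852
  Less childcare facility credit ₹53,000 → ₹31,852

Supplementary minimum tax:
  Adjusted income: ₹488,400 + ₹77,700 + ₹25,500 = ₹591,600
  Exemption: ₹591,600 ≤ ₹618,000, so full ₹28,000 applies
  Base: ₹591,600 − ₹28,000 = ₹563,600
  ₹563,600 × 11% = ₹61,996

₹61,996 > ₹31,852, so the supplementary minimum tax is the binding amount.

₹61,996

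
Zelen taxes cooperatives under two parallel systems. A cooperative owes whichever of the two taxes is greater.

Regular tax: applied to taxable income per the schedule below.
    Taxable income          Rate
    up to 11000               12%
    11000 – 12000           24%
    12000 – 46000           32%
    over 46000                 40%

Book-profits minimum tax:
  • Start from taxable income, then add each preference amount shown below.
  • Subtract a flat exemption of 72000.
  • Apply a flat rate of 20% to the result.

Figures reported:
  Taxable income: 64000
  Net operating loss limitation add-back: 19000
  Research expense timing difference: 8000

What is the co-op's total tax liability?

Regular tax:
  11000 × 12% = 1320
  1000 × 24% = 240
  34000 × 32% = 10880
  18000 × 40% = 7200
  → 19640

Book-profits minimum tax:
  Adjusted income: 64000 + 19000 + 8000 = 91000
  Less exemption 72000 → base 19000
  19000 × 20% = 3800

19640 > 3800, so the regular tax governs.

19640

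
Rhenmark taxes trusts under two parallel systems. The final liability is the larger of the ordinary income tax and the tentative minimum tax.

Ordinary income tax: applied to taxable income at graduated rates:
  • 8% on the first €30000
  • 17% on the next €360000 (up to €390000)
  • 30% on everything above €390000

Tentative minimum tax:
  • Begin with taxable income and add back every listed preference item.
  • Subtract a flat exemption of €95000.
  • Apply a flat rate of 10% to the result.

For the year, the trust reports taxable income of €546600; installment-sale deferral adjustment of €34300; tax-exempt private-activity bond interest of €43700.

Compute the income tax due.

€110580

Tentative minimum tax:
  Adjusted income: €546600 + €34300 + €43700 = €624600
  Less exemption €95000 → base €529600
  €529600 × 10% = €52960

Ordinary income tax:
  €30000 × 8% = €2400
  €360000 × 17% = €61200
  €156600 × 30% = €46980
  → €110580

€110580 > €52960, so the ordinary income tax governs.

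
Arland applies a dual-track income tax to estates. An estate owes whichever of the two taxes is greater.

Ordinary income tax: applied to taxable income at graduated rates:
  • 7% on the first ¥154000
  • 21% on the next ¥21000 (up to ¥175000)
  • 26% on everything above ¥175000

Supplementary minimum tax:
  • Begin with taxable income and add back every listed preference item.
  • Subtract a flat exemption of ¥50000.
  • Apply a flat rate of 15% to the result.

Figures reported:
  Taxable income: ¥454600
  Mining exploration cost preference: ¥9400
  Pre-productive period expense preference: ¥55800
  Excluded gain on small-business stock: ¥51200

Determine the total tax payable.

Supplementary minimum tax:
  Adjusted income: ¥454600 + ¥9400 + ¥55800 + ¥51200 = ¥571000
  Less exemption ¥50000 → base ¥521000
  ¥521000 × 15% = ¥78150

Ordinary income tax:
  ¥154000 × 7% = ¥10780
  ¥21000 × 21% = ¥4410
  ¥279600 × 26% = ¥72696
  → ¥87886

¥87886 > ¥78150, so the ordinary income tax governs.

¥87886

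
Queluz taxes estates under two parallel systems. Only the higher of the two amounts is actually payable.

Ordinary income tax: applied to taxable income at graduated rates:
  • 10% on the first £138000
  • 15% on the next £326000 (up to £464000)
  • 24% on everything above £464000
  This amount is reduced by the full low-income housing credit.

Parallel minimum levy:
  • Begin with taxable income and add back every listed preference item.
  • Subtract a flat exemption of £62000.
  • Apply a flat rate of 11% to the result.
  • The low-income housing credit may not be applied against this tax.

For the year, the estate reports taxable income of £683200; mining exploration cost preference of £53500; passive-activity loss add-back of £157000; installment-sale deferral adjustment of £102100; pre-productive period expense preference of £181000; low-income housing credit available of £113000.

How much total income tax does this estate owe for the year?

£122628

Ordinary income tax:
  £138000 × 10% = £13800
  £326000 × 15% = £48900
  £219200 × 24% = £52608
  → £115308
  Less low-income housing credit £113000 → £2308

Parallel minimum levy:
  Adjusted income: £683200 + £53500 + £157000 + £102100 + £181000 = £1176800
  Less exemption £62000 → base £1114800
  £1114800 × 11% = £122628

£122628 > £2308, so the parallel minimum levy is the binding amount.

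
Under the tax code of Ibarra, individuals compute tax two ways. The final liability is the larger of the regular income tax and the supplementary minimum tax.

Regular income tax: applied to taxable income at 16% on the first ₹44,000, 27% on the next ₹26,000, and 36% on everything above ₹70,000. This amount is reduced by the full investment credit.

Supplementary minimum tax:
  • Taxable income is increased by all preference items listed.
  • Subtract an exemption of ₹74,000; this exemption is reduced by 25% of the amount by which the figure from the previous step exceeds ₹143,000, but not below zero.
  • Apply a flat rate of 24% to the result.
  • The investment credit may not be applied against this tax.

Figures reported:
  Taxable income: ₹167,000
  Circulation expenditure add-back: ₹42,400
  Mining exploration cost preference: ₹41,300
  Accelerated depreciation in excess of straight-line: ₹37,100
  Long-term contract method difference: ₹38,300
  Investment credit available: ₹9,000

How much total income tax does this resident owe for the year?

₹71,490

Regular income tax:
  ₹44,000 × 16% = ₹7,040
  ₹26,000 × 27% = ₹7,020
  ₹97,000 × 36% = ₹34,920
  → ₹48,980
  Less investment credit ₹9,000 → ₹39,980

Supplementary minimum tax:
  Adjusted income: ₹167,000 + ₹42,400 + ₹41,300 + ₹37,100 + ₹38,300 = ₹326,100
  Exemption: ₹74,000 − 25% × (₹326,100 − ₹143,000) = ₹74,000 − ₹45,775 = ₹28,225
  Base: ₹326,100 − ₹28,225 = ₹297,875
  ₹297,875 × 24% = ₹71,490

₹71,490 > ₹39,980, so the supplementary minimum tax is the binding amount.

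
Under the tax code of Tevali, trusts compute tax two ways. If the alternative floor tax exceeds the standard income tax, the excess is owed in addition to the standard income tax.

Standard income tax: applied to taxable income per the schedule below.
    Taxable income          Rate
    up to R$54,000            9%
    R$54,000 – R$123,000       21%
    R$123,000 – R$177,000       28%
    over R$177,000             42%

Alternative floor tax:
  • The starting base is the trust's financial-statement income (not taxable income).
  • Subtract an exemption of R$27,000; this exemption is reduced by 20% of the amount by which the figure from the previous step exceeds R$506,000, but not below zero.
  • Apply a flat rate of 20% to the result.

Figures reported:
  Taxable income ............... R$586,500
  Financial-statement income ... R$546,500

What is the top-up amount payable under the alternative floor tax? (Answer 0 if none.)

Alternative floor tax:
  Base (financial-statement income): R$546,500
  Exemption: R$27,000 − 20% × (R$546,500 − R$506,000) = R$27,000 − R$8,100 = R$18,900
  Base: R$546,500 − R$18,900 = R$527,600
  R$527,600 × 20% = R$105,520

Standard income tax:
  R$54,000 × 9% = R$4,860
  R$69,000 × 21% = R$14,490
  R$54,000 × 28% = R$15,120
  R$409,500 × 42% = R$171,990
  → R$206,460

R$105,520 ≤ R$206,460, so no add-on is due.

R$0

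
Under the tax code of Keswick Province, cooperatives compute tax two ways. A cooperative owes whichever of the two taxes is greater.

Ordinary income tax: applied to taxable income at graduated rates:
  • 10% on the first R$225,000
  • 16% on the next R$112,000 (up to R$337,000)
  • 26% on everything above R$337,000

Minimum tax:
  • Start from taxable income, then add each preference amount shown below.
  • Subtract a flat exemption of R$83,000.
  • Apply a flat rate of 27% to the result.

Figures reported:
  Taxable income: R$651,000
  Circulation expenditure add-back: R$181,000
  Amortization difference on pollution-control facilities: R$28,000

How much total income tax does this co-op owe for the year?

Minimum tax:
  Adjusted income: R$651,000 + R$181,000 + R$28,000 = R$860,000
  Less exemption R$83,000 → base R$777,000
  R$777,000 × 27% = R$209,790

Ordinary income tax:
  R$225,000 × 10% = R$22,500
  R$112,000 × 16% = R$17,920
  R$314,000 × 26% = R$81,640
  → R$122,060

R$209,790 > R$122,060, so the minimum tax is the binding amount.

R$209,790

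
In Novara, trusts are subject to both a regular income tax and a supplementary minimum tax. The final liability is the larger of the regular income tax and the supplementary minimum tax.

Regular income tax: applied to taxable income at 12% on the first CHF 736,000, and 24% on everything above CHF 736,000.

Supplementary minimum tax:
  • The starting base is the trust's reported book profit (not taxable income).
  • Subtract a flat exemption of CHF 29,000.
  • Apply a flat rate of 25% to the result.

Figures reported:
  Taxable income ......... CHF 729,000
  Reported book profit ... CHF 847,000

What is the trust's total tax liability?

CHF 204,500

Regular income tax:
  CHF 729,000 × 12% = CHF 87,480

Supplementary minimum tax:
  Base (reported book profit): CHF 847,000
  Less exemption CHF 29,000 → base CHF 818,000
  CHF 818,000 × 25% = CHF 204,500

CHF 204,500 > CHF 87,480, so the supplementary minimum tax is the binding amount.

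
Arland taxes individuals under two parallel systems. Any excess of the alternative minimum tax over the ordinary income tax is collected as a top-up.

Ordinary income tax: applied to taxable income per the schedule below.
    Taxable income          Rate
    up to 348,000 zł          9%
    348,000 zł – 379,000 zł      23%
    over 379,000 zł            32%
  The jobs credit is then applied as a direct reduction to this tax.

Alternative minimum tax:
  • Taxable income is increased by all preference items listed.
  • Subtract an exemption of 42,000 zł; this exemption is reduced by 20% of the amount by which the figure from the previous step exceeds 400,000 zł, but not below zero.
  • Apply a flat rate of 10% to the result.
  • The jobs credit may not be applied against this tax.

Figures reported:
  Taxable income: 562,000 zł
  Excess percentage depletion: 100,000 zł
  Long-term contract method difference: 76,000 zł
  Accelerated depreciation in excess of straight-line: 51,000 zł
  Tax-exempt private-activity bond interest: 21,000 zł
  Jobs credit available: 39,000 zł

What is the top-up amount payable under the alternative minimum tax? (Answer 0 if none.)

22,990 zł

Alternative minimum tax:
  Adjusted income: 562,000 zł + 100,000 zł + 76,000 zł + 51,000 zł + 21,000 zł = 810,000 zł
  Exemption: 20% × (810,000 zł − 400,000 zł) = 82,000 zł ≥ 42,000 zł, so the exemption is fully phased out
  Base: 810,000 zł − 0 zł = 810,000 zł
  810,000 zł × 10% = 81,000 zł

Ordinary income tax:
  348,000 zł × 9% = 31,320 zł
  31,000 zł × 23% = 7,130 zł
  183,000 zł × 32% = 58,560 zł
  → 97,010 zł
  Less jobs credit 39,000 zł → 58,010 zł

Excess of alternative minimum tax over ordinary income tax: 81,000 zł − 58,010 zł = 22,990 zł.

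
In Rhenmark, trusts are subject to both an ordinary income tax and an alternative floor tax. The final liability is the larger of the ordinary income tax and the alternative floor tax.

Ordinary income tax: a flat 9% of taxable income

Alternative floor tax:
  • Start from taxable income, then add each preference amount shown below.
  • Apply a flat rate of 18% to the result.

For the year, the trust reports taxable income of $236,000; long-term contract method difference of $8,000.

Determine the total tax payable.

$43,920

Alternative floor tax:
  Adjusted income: $236,000 + $8,000 = $244,000
  $244,000 × 18% = $43,920

Ordinary income tax:
  $236,000 × 9% = $21,240

$43,920 > $21,240, so the alternative floor tax is the binding amount.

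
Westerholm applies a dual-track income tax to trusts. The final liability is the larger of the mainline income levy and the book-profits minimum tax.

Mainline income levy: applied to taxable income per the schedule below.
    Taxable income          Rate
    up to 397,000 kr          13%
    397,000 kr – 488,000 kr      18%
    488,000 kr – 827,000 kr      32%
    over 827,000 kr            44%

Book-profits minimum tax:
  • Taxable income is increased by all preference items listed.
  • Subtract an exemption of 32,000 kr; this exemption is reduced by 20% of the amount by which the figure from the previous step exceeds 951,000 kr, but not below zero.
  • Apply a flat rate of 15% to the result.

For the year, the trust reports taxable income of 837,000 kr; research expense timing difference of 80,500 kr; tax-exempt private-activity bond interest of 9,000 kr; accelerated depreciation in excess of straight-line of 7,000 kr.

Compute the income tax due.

180,870 kr

Mainline income levy:
  397,000 kr × 13% = 51,610 kr
  91,000 kr × 18% = 16,380 kr
  339,000 kr × 32% = 108,480 kr
  10,000 kr × 44% = 4,400 kr
  → 180,870 kr

Book-profits minimum tax:
  Adjusted income: 837,000 kr + 80,500 kr + 9,000 kr + 7,000 kr = 933,500 kr
  Exemption: 933,500 kr ≤ 951,000 kr, so full 32,000 kr applies
  Base: 933,500 kr − 32,000 kr = 901,500 kr
  901,500 kr × 15% = 135,225 kr

180,870 kr > 135,225 kr, so the mainline income levy governs.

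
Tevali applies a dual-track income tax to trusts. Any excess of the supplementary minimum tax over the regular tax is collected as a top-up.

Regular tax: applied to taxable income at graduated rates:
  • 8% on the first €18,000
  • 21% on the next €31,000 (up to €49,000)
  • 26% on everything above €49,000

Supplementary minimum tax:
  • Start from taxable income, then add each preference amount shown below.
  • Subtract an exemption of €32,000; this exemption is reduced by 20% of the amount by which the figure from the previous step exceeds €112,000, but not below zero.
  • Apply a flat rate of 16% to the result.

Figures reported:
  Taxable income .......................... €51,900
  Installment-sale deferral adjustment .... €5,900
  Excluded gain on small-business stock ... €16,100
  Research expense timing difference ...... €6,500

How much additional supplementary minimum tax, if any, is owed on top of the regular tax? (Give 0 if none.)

€0

Regular tax:
  €18,000 × 8% = €1,440
  €31,000 × 21% = €6,510
  €2,900 × 26% = €754
  → €8,704

Supplementary minimum tax:
  Adjusted income: €51,900 + €5,900 + €16,100 + €6,500 = €80,400
  Exemption: €80,400 ≤ €112,000, so full €32,000 applies
  Base: €80,400 − €32,000 = €48,400
  €48,400 × 16% = €7,744

€7,744 ≤ €8,704, so no add-on is due.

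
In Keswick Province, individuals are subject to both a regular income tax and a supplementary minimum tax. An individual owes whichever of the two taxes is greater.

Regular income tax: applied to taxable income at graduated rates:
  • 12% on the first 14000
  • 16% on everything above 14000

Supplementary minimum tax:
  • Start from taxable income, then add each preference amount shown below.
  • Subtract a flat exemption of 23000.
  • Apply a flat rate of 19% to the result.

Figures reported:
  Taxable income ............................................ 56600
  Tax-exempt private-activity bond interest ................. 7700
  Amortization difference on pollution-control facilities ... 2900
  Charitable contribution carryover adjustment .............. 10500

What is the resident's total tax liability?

10393

Regular income tax:
  14000 × 12% = 1680
  42600 × 16% = 6816
  → 8496

Supplementary minimum tax:
  Adjusted income: 56600 + 7700 + 2900 + 10500 = 77700
  Less exemption 23000 → base 54700
  54700 × 19% = 10393

10393 > 8496, so the supplementary minimum tax is the binding amount.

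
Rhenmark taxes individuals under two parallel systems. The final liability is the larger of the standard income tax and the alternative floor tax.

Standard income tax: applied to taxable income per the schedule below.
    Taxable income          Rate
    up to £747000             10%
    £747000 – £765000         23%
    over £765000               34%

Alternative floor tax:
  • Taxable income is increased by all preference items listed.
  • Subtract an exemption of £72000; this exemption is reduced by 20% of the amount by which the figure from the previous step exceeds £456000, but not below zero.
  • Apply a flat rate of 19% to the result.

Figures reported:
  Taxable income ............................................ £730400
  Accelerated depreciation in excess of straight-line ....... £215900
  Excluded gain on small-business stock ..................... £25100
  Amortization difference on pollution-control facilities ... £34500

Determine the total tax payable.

Standard income tax:
  £730400 × 10% = £73040

Alternative floor tax:
  Adjusted income: £730400 + £215900 + £25100 + £34500 = £1005900
  Exemption: 20% × (£1005900 − £456000) = £109980 ≥ £72000, so the exemption is fully phased out
  Base: £1005900 − £0 = £1005900
  £1005900 × 19% = £191121

£191121 > £73040, so the alternative floor tax is the binding amount.

£191121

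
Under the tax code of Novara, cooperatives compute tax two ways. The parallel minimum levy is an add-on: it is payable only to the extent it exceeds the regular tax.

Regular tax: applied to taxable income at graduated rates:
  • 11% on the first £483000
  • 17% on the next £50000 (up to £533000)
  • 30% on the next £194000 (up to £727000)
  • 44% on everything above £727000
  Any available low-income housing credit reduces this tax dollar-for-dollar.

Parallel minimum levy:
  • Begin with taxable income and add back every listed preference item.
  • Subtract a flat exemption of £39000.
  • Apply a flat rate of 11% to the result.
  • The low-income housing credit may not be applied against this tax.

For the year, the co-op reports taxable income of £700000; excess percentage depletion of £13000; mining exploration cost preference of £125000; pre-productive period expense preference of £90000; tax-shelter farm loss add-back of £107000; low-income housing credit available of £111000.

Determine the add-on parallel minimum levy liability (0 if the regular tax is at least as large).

£108830

Parallel minimum levy:
  Adjusted income: £700000 + £13000 + £125000 + £90000 + £107000 = £1035000
  Less exemption £39000 → base £996000
  £996000 × 11% = £109560

Regular tax:
  £483000 × 11% = £53130
  £50000 × 17% = £8500
  £167000 × 30% = £50100
  → £111730
  Less low-income housing credit £111000 → £730

Excess of parallel minimum levy over regular tax: £109560 − £730 = £108830.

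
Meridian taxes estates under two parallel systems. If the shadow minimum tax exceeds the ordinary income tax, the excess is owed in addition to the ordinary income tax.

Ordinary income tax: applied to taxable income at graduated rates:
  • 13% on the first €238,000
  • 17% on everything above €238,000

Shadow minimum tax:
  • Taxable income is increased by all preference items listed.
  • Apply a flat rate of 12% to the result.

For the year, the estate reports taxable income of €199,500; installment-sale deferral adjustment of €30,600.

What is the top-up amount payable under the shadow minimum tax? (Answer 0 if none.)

Ordinary income tax:
  €199,500 × 13% = €25,935

Shadow minimum tax:
  Adjusted income: €199,500 + €30,600 = €230,100
  €230,100 × 12% = €27,612

Excess of shadow minimum tax over ordinary income tax: €27,612 − €25,935 = €1,677.

€1,677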